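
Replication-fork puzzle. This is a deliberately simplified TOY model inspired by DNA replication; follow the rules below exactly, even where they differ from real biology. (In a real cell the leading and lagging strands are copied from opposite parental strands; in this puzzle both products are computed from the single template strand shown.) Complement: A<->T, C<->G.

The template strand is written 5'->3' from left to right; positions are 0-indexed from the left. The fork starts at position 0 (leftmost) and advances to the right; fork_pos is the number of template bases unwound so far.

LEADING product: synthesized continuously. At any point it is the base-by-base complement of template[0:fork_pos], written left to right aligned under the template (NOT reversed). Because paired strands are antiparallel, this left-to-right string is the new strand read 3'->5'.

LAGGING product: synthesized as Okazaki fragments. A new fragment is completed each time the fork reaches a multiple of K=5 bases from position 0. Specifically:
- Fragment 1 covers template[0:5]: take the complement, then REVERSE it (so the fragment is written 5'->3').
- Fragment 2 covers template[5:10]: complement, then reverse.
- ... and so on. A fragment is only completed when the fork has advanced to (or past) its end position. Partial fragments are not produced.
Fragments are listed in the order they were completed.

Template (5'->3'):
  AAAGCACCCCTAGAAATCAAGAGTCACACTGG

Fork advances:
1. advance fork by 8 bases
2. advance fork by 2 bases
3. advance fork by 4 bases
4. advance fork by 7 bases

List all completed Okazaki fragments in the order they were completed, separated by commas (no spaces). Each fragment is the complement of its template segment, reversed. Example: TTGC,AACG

Answer: GCTTT,GGGGT,TTCTA,TTGAT

Derivation:
Step 1: advance 8 -> fork_pos = 0 + 8 = 8. Reached multiple(s) of 5: 5 -> fragment 1 completed (1 total).
Step 2: advance 2 -> fork_pos = 8 + 2 = 10. Reached multiple(s) of 5: 10 -> fragment 2 completed (2 total).
Step 3: advance 4 -> fork_pos = 10 + 4 = 14. Next multiple of 5 is 15 (not reached); still 2 fragment(s).
Step 4: advance 7 -> fork_pos = 14 + 7 = 21. Reached multiple(s) of 5: 15, 20 -> fragments 3-4 completed (4 total).
Final fork_pos = 21, so 4 fragment(s) are complete. Build each: template segment -> complement -> reverse.
Fragment 1: template[0:5] = AAAGC -> complement TTTCG -> reversed GCTTT
Fragment 2: template[5:10] = ACCCC -> complement TGGGG -> reversed GGGGT
Fragment 3: template[10:15] = TAGAA -> complement ATCTT -> reversed TTCTA
Fragment 4: template[15:20] = ATCAA -> complement TAGTT -> reversed TTGAT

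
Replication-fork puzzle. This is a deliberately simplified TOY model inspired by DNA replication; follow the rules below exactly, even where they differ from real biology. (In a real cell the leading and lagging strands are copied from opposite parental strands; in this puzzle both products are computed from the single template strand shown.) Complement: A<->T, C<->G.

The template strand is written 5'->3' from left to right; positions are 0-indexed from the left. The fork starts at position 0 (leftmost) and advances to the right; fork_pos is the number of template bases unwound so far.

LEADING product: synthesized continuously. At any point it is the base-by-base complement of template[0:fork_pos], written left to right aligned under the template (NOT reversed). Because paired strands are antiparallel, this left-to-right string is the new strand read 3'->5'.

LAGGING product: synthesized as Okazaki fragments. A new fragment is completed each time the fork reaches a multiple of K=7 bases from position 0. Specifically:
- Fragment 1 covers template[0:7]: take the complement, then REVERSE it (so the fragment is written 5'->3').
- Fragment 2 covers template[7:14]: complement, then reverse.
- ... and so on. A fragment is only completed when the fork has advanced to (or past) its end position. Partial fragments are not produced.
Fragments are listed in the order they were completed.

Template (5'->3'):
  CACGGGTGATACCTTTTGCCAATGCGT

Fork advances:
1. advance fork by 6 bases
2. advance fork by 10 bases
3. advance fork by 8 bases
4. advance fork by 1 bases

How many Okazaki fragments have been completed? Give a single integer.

Answer: 3

Derivation:
Step 1: advance 6 -> fork_pos = 0 + 6 = 6. Next multiple of 7 is 7 (not reached); still 0 fragment(s).
Step 2: advance 10 -> fork_pos = 6 + 10 = 16. Reached multiple(s) of 7: 7, 14 -> fragments 1-2 completed (2 total).
Step 3: advance 8 -> fork_pos = 16 + 8 = 24. Reached multiple(s) of 7: 21 -> fragment 3 completed (3 total).
Step 4: advance 1 -> fork_pos = 24 + 1 = 25. Next multiple of 7 is 28 (not reached); still 3 fragment(s).
Check: final fork_pos = 25; the multiples of 7 that are <= 25 are 7..21 -> 25 // 7 = 3 completed fragment(s).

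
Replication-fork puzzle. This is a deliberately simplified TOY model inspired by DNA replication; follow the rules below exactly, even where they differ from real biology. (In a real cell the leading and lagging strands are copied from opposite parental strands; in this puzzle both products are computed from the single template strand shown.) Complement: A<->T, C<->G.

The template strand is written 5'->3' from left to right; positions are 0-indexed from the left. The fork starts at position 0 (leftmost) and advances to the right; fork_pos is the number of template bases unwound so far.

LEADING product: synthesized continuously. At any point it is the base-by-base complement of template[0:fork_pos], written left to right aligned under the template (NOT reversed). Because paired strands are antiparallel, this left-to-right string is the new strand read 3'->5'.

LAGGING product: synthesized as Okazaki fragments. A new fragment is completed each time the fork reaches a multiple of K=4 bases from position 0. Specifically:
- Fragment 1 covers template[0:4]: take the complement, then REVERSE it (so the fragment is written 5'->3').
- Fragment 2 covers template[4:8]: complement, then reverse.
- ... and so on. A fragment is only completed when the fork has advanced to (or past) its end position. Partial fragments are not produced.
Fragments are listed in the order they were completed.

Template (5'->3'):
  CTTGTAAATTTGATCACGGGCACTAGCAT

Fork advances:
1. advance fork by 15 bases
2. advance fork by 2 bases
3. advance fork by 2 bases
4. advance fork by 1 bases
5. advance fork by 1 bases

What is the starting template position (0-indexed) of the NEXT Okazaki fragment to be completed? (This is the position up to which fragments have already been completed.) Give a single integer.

Step 1: advance 15 -> fork_pos = 0 + 15 = 15. Reached multiple(s) of 4: 4, 8, 12 -> fragments 1-3 completed (3 total).
Step 2: advance 2 -> fork_pos = 15 + 2 = 17. Reached multiple(s) of 4: 16 -> fragment 4 completed (4 total).
Step 3: advance 2 -> fork_pos = 17 + 2 = 19. Next multiple of 4 is 20 (not reached); still 4 fragment(s).
Step 4: advance 1 -> fork_pos = 19 + 1 = 20. Reached multiple(s) of 4: 20 -> fragment 5 completed (5 total).
Step 5: advance 1 -> fork_pos = 20 + 1 = 21. Next multiple of 4 is 24 (not reached); still 5 fragment(s).
5 fragment(s) completed, covering template[0:20] (5 x 4 = 20). The next fragment, fragment 6, covers template[20:24], so it starts at position 20.

Answer: 20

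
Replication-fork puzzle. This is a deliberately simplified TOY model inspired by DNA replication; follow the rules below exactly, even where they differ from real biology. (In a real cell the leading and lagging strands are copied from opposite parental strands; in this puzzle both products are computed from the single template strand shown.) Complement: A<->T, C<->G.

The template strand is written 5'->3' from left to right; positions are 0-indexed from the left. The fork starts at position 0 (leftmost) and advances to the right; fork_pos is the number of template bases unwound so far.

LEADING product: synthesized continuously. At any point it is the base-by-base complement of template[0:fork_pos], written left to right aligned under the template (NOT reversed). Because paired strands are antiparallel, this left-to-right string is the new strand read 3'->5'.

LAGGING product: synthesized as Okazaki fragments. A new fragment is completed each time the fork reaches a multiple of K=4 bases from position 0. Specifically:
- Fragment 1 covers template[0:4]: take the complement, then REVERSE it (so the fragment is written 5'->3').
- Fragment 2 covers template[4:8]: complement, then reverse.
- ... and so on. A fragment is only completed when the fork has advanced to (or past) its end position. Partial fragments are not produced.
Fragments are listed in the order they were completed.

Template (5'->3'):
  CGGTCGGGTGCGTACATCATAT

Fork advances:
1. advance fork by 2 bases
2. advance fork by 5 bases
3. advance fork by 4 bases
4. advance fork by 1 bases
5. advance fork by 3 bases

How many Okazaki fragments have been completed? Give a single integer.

Answer: 3

Derivation:
Step 1: advance 2 -> fork_pos = 0 + 2 = 2. Next multiple of 4 is 4 (not reached); still 0 fragment(s).
Step 2: advance 5 -> fork_pos = 2 + 5 = 7. Reached multiple(s) of 4: 4 -> fragment 1 completed (1 total).
Step 3: advance 4 -> fork_pos = 7 + 4 = 11. Reached multiple(s) of 4: 8 -> fragment 2 completed (2 total).
Step 4: advance 1 -> fork_pos = 11 + 1 = 12. Reached multiple(s) of 4: 12 -> fragment 3 completed (3 total).
Step 5: advance 3 -> fork_pos = 12 + 3 = 15. Next multiple of 4 is 16 (not reached); still 3 fragment(s).
Check: final fork_pos = 15; the multiples of 4 that are <= 15 are 4..12 -> 15 // 4 = 3 completed fragment(s).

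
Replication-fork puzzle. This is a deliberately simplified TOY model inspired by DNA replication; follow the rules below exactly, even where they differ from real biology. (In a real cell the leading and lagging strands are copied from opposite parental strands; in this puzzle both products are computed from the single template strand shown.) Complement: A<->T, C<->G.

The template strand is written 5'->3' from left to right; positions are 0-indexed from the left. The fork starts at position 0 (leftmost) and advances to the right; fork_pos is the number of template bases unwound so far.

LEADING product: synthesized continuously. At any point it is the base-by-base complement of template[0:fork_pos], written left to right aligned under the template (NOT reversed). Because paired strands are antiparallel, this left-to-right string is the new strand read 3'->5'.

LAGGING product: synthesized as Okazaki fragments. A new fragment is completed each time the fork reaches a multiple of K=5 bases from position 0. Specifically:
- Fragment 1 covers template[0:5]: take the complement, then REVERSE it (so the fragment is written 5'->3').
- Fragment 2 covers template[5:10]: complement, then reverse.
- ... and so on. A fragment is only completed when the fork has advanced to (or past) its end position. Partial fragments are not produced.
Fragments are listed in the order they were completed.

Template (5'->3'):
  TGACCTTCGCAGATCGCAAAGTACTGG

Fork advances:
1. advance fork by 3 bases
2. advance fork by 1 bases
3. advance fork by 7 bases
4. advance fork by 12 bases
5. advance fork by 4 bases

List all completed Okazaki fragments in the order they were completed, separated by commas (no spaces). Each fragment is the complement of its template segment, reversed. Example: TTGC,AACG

Answer: GGTCA,GCGAA,GATCT,TTTGC,AGTAC

Derivation:
Step 1: advance 3 -> fork_pos = 0 + 3 = 3. Next multiple of 5 is 5 (not reached); still 0 fragment(s).
Step 2: advance 1 -> fork_pos = 3 + 1 = 4. Next multiple of 5 is 5 (not reached); still 0 fragment(s).
Step 3: advance 7 -> fork_pos = 4 + 7 = 11. Reached multiple(s) of 5: 5, 10 -> fragments 1-2 completed (2 total).
Step 4: advance 12 -> fork_pos = 11 + 12 = 23. Reached multiple(s) of 5: 15, 20 -> fragments 3-4 completed (4 total).
Step 5: advance 4 -> fork_pos = 23 + 4 = 27. Reached multiple(s) of 5: 25 -> fragment 5 completed (5 total).
Final fork_pos = 27, so 5 fragment(s) are complete. Build each: template segment -> complement -> reverse.
Fragment 1: template[0:5] = TGACC -> complement ACTGG -> reversed GGTCA
Fragment 2: template[5:10] = TTCGC -> complement AAGCG -> reversed GCGAA
Fragment 3: template[10:15] = AGATC -> complement TCTAG -> reversed GATCT
Fragment 4: template[15:20] = GCAAA -> complement CGTTT -> reversed TTTGC
Fragment 5: template[20:25] = GTACT -> complement CATGA -> reversed AGTAC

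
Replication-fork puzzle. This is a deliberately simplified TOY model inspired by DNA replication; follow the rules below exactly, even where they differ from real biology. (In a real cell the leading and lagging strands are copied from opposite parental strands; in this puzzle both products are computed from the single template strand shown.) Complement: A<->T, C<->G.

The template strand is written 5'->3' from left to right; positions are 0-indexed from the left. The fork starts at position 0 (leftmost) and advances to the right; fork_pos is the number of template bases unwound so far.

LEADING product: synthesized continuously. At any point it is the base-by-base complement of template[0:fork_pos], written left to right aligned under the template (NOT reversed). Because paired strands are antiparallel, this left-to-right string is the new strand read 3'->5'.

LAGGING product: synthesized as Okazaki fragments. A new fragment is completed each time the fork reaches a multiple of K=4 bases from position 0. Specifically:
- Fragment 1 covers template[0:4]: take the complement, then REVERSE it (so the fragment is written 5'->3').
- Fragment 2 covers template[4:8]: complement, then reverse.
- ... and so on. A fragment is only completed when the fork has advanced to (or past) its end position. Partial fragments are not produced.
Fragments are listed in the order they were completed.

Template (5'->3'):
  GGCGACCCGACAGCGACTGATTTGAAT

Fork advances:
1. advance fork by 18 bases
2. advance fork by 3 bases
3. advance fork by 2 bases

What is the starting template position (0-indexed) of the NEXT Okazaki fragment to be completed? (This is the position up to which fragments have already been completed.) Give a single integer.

Answer: 20

Derivation:
Step 1: advance 18 -> fork_pos = 0 + 18 = 18. Reached multiple(s) of 4: 4, 8, 12, 16 -> fragments 1-4 completed (4 total).
Step 2: advance 3 -> fork_pos = 18 + 3 = 21. Reached multiple(s) of 4: 20 -> fragment 5 completed (5 total).
Step 3: advance 2 -> fork_pos = 21 + 2 = 23. Next multiple of 4 is 24 (not reached); still 5 fragment(s).
5 fragment(s) completed, covering template[0:20] (5 x 4 = 20). The next fragment, fragment 6, covers template[20:24], so it starts at position 20.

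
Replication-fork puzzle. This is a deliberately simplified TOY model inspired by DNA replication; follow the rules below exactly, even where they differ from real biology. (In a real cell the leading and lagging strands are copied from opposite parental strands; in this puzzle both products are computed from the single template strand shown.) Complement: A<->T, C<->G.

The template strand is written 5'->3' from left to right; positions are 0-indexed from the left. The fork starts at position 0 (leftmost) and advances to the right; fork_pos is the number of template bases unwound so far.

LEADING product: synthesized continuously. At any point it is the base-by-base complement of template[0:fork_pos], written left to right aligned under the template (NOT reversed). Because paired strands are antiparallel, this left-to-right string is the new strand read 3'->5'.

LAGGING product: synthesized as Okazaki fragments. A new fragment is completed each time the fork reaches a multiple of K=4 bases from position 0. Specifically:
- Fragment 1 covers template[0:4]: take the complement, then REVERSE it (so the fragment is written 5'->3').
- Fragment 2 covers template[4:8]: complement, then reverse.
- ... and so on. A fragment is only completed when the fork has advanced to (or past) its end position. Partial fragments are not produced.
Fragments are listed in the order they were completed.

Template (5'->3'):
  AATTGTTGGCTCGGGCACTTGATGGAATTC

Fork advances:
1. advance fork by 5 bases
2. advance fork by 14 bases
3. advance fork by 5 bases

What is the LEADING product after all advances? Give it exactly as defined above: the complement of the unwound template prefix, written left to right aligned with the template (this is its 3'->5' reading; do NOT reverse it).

Answer: TTAACAACCGAGCCCGTGAACTAC

Derivation:
Step 1: advance 5 -> fork_pos = 0 + 5 = 5.
Step 2: advance 14 -> fork_pos = 5 + 14 = 19.
Step 3: advance 5 -> fork_pos = 19 + 5 = 24.
Unwound prefix: template[0:24] = AATTGTTGGCTCGGGCACTTGATG
Complement it base by base (A<->T, C<->G), keeping left-to-right order:
  [0:5] AATTG -> TTAAC
  [5:10] TTGGC -> AACCG
  [10:15] TCGGG -> AGCCC
  [15:20] CACTT -> GTGAA
  [20:24] GATG -> CTAC
Concatenate: TTAACAACCGAGCCCGTGAACTAC (length 24; written aligned with the template, i.e. 3'->5').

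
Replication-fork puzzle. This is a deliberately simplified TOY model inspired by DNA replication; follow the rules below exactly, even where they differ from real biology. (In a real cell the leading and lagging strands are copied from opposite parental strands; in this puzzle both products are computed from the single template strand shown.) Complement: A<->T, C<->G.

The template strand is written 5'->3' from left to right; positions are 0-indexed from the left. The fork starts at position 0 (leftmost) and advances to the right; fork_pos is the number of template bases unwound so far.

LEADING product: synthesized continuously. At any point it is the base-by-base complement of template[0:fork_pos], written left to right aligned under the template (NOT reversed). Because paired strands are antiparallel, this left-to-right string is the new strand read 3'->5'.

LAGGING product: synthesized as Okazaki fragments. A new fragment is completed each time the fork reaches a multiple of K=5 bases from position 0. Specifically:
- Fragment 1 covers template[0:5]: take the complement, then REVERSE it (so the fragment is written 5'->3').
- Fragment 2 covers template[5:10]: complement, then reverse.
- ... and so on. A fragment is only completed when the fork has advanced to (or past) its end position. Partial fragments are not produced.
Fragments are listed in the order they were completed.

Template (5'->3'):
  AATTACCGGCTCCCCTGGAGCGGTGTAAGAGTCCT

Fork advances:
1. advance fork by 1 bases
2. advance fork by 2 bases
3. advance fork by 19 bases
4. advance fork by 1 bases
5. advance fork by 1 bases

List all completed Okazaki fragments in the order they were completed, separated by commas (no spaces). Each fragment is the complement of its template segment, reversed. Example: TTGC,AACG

Answer: TAATT,GCCGG,GGGGA,CTCCA

Derivation:
Step 1: advance 1 -> fork_pos = 0 + 1 = 1. Next multiple of 5 is 5 (not reached); still 0 fragment(s).
Step 2: advance 2 -> fork_pos = 1 + 2 = 3. Next multiple of 5 is 5 (not reached); still 0 fragment(s).
Step 3: advance 19 -> fork_pos = 3 + 19 = 22. Reached multiple(s) of 5: 5, 10, 15, 20 -> fragments 1-4 completed (4 total).
Step 4: advance 1 -> fork_pos = 22 + 1 = 23. Next multiple of 5 is 25 (not reached); still 4 fragment(s).
Step 5: advance 1 -> fork_pos = 23 + 1 = 24. Next multiple of 5 is 25 (not reached); still 4 fragment(s).
Final fork_pos = 24, so 4 fragment(s) are complete. Build each: template segment -> complement -> reverse.
Fragment 1: template[0:5] = AATTA -> complement TTAAT -> reversed TAATT
Fragment 2: template[5:10] = CCGGC -> complement GGCCG -> reversed GCCGG
Fragment 3: template[10:15] = TCCCC -> complement AGGGG -> reversed GGGGA
Fragment 4: template[15:20] = TGGAG -> complement ACCTC -> reversed CTCCA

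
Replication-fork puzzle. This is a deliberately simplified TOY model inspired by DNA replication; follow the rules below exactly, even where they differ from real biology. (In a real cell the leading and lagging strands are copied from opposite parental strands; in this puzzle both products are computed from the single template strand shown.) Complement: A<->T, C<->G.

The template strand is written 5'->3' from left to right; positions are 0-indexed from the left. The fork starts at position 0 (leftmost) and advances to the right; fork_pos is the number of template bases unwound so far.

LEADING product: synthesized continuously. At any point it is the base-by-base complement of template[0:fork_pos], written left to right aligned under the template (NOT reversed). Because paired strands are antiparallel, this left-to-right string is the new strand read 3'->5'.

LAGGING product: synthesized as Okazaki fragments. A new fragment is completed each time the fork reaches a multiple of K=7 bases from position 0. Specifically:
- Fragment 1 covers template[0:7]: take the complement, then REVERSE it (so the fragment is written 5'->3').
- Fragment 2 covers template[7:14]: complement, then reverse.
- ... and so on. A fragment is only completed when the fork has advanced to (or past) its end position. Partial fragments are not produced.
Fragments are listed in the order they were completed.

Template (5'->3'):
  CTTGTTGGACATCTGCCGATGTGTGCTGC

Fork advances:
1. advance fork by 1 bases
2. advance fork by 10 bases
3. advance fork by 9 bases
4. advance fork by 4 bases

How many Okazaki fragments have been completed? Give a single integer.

Step 1: advance 1 -> fork_pos = 0 + 1 = 1. Next multiple of 7 is 7 (not reached); still 0 fragment(s).
Step 2: advance 10 -> fork_pos = 1 + 10 = 11. Reached multiple(s) of 7: 7 -> fragment 1 completed (1 total).
Step 3: advance 9 -> fork_pos = 11 + 9 = 20. Reached multiple(s) of 7: 14 -> fragment 2 completed (2 total).
Step 4: advance 4 -> fork_pos = 20 + 4 = 24. Reached multiple(s) of 7: 21 -> fragment 3 completed (3 total).
Check: final fork_pos = 24; the multiples of 7 that are <= 24 are 7..21 -> 24 // 7 = 3 completed fragment(s).

Answer: 3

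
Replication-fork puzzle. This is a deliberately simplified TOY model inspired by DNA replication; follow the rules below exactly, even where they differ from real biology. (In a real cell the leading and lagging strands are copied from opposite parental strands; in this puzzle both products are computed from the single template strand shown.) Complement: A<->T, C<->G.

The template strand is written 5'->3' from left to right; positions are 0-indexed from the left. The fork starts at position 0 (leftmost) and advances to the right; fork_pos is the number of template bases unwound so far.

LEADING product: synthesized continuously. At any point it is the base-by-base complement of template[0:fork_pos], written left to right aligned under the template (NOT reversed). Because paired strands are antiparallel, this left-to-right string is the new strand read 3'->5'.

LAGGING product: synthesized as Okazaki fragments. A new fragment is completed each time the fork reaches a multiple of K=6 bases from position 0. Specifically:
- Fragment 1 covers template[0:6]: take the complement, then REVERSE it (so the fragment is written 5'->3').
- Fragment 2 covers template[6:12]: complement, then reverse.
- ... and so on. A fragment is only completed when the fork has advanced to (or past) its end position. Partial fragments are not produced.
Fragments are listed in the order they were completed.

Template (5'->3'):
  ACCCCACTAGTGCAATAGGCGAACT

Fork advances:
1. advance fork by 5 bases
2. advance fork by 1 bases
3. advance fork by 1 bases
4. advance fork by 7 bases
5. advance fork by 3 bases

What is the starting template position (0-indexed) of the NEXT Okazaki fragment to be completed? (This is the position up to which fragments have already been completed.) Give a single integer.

Step 1: advance 5 -> fork_pos = 0 + 5 = 5. Next multiple of 6 is 6 (not reached); still 0 fragment(s).
Step 2: advance 1 -> fork_pos = 5 + 1 = 6. Reached multiple(s) of 6: 6 -> fragment 1 completed (1 total).
Step 3: advance 1 -> fork_pos = 6 + 1 = 7. Next multiple of 6 is 12 (not reached); still 1 fragment(s).
Step 4: advance 7 -> fork_pos = 7 + 7 = 14. Reached multiple(s) of 6: 12 -> fragment 2 completed (2 total).
Step 5: advance 3 -> fork_pos = 14 + 3 = 17. Next multiple of 6 is 18 (not reached); still 2 fragment(s).
2 fragment(s) completed, covering template[0:12] (2 x 6 = 12). The next fragment, fragment 3, covers template[12:18], so it starts at position 12.

Answer: 12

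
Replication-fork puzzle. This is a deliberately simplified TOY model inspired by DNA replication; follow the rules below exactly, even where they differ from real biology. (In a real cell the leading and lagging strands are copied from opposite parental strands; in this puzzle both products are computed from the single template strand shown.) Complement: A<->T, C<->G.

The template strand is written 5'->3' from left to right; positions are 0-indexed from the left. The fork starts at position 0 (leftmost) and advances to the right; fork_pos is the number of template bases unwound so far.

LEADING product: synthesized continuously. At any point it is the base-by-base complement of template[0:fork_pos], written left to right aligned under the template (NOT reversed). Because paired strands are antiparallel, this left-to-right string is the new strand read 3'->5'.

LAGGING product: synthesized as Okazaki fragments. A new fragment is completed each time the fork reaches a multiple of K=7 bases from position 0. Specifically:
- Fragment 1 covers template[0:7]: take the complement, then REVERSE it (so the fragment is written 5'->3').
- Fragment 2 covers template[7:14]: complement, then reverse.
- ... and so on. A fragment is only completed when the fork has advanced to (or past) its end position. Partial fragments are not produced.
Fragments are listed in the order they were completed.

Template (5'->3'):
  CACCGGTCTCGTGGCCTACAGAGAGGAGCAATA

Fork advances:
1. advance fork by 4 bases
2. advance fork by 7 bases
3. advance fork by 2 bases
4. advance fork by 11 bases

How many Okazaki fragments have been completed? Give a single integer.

Answer: 3

Derivation:
Step 1: advance 4 -> fork_pos = 0 + 4 = 4. Next multiple of 7 is 7 (not reached); still 0 fragment(s).
Step 2: advance 7 -> fork_pos = 4 + 7 = 11. Reached multiple(s) of 7: 7 -> fragment 1 completed (1 total).
Step 3: advance 2 -> fork_pos = 11 + 2 = 13. Next multiple of 7 is 14 (not reached); still 1 fragment(s).
Step 4: advance 11 -> fork_pos = 13 + 11 = 24. Reached multiple(s) of 7: 14, 21 -> fragments 2-3 completed (3 total).
Check: final fork_pos = 24; the multiples of 7 that are <= 24 are 7..21 -> 24 // 7 = 3 completed fragment(s).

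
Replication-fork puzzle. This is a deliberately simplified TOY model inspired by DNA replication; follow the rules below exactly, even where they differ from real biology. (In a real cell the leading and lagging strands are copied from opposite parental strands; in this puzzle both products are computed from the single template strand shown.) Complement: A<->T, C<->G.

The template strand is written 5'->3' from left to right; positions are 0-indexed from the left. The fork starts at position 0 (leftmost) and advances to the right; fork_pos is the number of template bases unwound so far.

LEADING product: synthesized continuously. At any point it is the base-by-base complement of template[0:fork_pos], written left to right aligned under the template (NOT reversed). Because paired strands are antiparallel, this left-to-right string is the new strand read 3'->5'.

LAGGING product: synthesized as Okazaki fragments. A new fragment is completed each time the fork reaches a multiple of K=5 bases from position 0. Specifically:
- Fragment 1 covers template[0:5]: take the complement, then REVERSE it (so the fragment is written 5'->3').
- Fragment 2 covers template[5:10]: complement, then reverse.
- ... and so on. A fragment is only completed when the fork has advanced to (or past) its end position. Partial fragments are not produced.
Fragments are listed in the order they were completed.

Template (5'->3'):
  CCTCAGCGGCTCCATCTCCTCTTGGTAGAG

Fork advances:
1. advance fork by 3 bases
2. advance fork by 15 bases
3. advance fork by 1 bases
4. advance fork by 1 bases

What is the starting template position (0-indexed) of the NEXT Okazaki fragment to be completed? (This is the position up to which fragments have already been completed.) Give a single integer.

Answer: 20

Derivation:
Step 1: advance 3 -> fork_pos = 0 + 3 = 3. Next multiple of 5 is 5 (not reached); still 0 fragment(s).
Step 2: advance 15 -> fork_pos = 3 + 15 = 18. Reached multiple(s) of 5: 5, 10, 15 -> fragments 1-3 completed (3 total).
Step 3: advance 1 -> fork_pos = 18 + 1 = 19. Next multiple of 5 is 20 (not reached); still 3 fragment(s).
Step 4: advance 1 -> fork_pos = 19 + 1 = 20. Reached multiple(s) of 5: 20 -> fragment 4 completed (4 total).
4 fragment(s) completed, covering template[0:20] (4 x 5 = 20). The next fragment, fragment 5, covers template[20:25], so it starts at position 20.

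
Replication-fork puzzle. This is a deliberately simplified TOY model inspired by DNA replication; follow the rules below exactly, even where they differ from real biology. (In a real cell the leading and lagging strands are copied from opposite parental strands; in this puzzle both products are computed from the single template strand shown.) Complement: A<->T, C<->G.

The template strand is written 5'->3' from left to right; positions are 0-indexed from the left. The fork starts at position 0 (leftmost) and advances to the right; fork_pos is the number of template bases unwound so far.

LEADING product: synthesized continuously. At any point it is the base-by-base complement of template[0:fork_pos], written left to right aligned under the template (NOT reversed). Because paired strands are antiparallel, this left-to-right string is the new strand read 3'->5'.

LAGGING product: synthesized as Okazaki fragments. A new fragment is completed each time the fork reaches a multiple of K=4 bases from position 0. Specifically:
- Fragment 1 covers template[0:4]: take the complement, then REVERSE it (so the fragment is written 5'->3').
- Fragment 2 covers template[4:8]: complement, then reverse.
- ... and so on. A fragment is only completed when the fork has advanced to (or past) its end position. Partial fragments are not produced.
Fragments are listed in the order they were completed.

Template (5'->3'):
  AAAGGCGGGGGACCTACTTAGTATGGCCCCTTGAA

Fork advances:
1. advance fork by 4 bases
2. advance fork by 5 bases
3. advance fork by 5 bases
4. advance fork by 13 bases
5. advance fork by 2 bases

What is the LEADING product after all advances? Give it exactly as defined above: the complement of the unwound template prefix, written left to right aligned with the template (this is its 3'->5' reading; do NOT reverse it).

Step 1: advance 4 -> fork_pos = 0 + 4 = 4.
Step 2: advance 5 -> fork_pos = 4 + 5 = 9.
Step 3: advance 5 -> fork_pos = 9 + 5 = 14.
Step 4: advance 13 -> fork_pos = 14 + 13 = 27.
Step 5: advance 2 -> fork_pos = 27 + 2 = 29.
Unwound prefix: template[0:29] = AAAGGCGGGGGACCTACTTAGTATGGCCC
Complement it base by base (A<->T, C<->G), keeping left-to-right order:
  [0:5] AAAGG -> TTTCC
  [5:10] CGGGG -> GCCCC
  [10:15] GACCT -> CTGGA
  [15:20] ACTTA -> TGAAT
  [20:25] GTATG -> CATAC
  [25:29] GCCC -> CGGG
Concatenate: TTTCCGCCCCCTGGATGAATCATACCGGG (length 29; written aligned with the template, i.e. 3'->5').

Answer: TTTCCGCCCCCTGGATGAATCATACCGGG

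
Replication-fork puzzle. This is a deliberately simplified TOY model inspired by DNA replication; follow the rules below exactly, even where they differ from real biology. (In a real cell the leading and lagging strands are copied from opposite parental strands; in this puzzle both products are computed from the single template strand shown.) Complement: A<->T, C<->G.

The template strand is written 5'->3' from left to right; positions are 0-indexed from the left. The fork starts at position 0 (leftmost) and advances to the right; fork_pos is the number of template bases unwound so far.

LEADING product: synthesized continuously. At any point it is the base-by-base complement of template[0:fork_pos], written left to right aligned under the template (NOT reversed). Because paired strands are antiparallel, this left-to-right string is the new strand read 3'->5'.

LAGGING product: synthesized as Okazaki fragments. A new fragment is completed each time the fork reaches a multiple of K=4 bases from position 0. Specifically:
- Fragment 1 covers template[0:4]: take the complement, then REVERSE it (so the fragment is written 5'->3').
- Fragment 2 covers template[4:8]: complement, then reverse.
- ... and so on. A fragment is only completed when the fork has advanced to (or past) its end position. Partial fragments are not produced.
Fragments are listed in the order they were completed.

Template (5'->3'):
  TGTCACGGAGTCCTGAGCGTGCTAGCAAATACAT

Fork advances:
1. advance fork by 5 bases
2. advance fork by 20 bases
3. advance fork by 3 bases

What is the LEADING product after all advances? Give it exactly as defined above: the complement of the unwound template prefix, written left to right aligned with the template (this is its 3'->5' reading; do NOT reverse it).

Step 1: advance 5 -> fork_pos = 0 + 5 = 5.
Step 2: advance 20 -> fork_pos = 5 + 20 = 25.
Step 3: advance 3 -> fork_pos = 25 + 3 = 28.
Unwound prefix: template[0:28] = TGTCACGGAGTCCTGAGCGTGCTAGCAA
Complement it base by base (A<->T, C<->G), keeping left-to-right order:
  [0:5] TGTCA -> ACAGT
  [5:10] CGGAG -> GCCTC
  [10:15] TCCTG -> AGGAC
  [15:20] AGCGT -> TCGCA
  [20:25] GCTAG -> CGATC
  [25:28] CAA -> GTT
Concatenate: ACAGTGCCTCAGGACTCGCACGATCGTT (length 28; written aligned with the template, i.e. 3'->5').

Answer: ACAGTGCCTCAGGACTCGCACGATCGTT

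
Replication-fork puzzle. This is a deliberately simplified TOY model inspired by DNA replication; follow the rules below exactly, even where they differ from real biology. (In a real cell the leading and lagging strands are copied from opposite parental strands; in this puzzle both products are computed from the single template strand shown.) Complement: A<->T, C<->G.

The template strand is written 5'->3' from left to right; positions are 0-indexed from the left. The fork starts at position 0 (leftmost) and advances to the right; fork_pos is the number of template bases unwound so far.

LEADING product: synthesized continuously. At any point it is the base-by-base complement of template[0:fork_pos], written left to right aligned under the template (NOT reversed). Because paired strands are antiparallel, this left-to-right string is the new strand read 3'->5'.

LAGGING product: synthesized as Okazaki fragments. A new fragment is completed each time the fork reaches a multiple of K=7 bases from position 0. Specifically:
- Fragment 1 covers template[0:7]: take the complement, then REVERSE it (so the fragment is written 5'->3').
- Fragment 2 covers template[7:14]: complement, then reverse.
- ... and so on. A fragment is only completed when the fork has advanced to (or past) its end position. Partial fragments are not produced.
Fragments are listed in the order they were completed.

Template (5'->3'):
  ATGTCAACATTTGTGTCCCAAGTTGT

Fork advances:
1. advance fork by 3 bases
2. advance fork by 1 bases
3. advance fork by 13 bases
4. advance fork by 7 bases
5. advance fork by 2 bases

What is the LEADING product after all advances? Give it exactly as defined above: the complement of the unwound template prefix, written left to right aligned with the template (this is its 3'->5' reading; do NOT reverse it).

Step 1: advance 3 -> fork_pos = 0 + 3 = 3.
Step 2: advance 1 -> fork_pos = 3 + 1 = 4.
Step 3: advance 13 -> fork_pos = 4 + 13 = 17.
Step 4: advance 7 -> fork_pos = 17 + 7 = 24.
Step 5: advance 2 -> fork_pos = 24 + 2 = 26.
Unwound prefix: template[0:26] = ATGTCAACATTTGTGTCCCAAGTTGT
Complement it base by base (A<->T, C<->G), keeping left-to-right order:
  [0:5] ATGTC -> TACAG
  [5:10] AACAT -> TTGTA
  [10:15] TTGTG -> AACAC
  [15:20] TCCCA -> AGGGT
  [20:25] AGTTG -> TCAAC
  [25:26] T -> A
Concatenate: TACAGTTGTAAACACAGGGTTCAACA (length 26; written aligned with the template, i.e. 3'->5').

Answer: TACAGTTGTAAACACAGGGTTCAACA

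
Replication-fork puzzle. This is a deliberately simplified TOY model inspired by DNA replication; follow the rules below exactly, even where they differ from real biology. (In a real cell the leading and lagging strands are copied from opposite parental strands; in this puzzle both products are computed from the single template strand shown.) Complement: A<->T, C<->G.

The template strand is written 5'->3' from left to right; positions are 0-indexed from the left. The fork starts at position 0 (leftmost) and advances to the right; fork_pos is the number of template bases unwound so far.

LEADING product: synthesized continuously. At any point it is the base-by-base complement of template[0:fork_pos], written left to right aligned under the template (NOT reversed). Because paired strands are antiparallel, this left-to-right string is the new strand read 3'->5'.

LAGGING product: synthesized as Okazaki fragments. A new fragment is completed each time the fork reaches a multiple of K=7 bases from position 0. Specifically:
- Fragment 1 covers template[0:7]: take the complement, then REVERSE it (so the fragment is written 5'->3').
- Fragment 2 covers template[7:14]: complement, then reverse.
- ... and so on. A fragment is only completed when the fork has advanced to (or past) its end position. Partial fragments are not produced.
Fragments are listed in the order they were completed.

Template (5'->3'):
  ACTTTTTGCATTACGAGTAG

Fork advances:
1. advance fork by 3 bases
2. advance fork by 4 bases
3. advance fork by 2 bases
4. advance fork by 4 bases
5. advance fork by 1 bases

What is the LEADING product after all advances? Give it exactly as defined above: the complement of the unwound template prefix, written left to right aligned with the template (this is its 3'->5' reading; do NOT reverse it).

Step 1: advance 3 -> fork_pos = 0 + 3 = 3.
Step 2: advance 4 -> fork_pos = 3 + 4 = 7.
Step 3: advance 2 -> fork_pos = 7 + 2 = 9.
Step 4: advance 4 -> fork_pos = 9 + 4 = 13.
Step 5: advance 1 -> fork_pos = 13 + 1 = 14.
Unwound prefix: template[0:14] = ACTTTTTGCATTAC
Complement it base by base (A<->T, C<->G), keeping left-to-right order:
  [0:5] ACTTT -> TGAAA
  [5:10] TTGCA -> AACGT
  [10:14] TTAC -> AATG
Concatenate: TGAAAAACGTAATG (length 14; written aligned with the template, i.e. 3'->5').

Answer: TGAAAAACGTAATG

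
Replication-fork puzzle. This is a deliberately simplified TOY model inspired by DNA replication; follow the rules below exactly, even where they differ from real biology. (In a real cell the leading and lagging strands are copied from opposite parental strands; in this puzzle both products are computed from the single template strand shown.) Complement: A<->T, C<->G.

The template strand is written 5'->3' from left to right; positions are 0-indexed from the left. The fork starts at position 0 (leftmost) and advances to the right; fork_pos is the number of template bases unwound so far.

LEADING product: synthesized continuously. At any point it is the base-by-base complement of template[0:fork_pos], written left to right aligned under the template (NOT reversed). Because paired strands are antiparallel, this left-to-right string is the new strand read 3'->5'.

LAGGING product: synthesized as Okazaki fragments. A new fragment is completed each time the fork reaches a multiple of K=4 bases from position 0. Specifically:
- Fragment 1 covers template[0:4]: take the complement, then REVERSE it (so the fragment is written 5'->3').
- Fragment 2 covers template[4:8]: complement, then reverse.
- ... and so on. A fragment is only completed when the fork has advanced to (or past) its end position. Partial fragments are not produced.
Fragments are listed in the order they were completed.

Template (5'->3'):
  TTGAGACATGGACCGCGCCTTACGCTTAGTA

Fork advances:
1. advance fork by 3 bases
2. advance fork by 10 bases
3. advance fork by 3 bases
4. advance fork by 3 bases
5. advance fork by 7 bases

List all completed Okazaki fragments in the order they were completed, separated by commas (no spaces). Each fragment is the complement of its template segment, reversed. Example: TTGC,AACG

Answer: TCAA,TGTC,TCCA,GCGG,AGGC,CGTA

Derivation:
Step 1: advance 3 -> fork_pos = 0 + 3 = 3. Next multiple of 4 is 4 (not reached); still 0 fragment(s).
Step 2: advance 10 -> fork_pos = 3 + 10 = 13. Reached multiple(s) of 4: 4, 8, 12 -> fragments 1-3 completed (3 total).
Step 3: advance 3 -> fork_pos = 13 + 3 = 16. Reached multiple(s) of 4: 16 -> fragment 4 completed (4 total).
Step 4: advance 3 -> fork_pos = 16 + 3 = 19. Next multiple of 4 is 20 (not reached); still 4 fragment(s).
Step 5: advance 7 -> fork_pos = 19 + 7 = 26. Reached multiple(s) of 4: 20, 24 -> fragments 5-6 completed (6 total).
Final fork_pos = 26, so 6 fragment(s) are complete. Build each: template segment -> complement -> reverse.
Fragment 1: template[0:4] = TTGA -> complement AACT -> reversed TCAA
Fragment 2: template[4:8] = GACA -> complement CTGT -> reversed TGTC
Fragment 3: template[8:12] = TGGA -> complement ACCT -> reversed TCCA
Fragment 4: template[12:16] = CCGC -> complement GGCG -> reversed GCGG
Fragment 5: template[16:20] = GCCT -> complement CGGA -> reversed AGGC
Fragment 6: template[20:24] = TACG -> complement ATGC -> reversed CGTA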